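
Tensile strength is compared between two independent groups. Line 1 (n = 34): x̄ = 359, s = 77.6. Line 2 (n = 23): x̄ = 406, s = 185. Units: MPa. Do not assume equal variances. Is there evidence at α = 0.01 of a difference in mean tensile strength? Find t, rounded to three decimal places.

-1.152

Let group 1 = line 1, group 2 = line 2. H0: μ_1 = μ_2; H1: μ_1 ≠ μ_2 (Welch's two-sample t-test, two-sided).
t = (x̄_1 − x̄_2)/√(s_1²/n_1 + s_2²/n_2) = (359 − 406)/√(77.6²/34 + 185²/23) = -1.152
Welch–Satterthwaite df ≈ 27.29
Two-sided p-value ≈ 0.259
Since p ≈ 0.259 > α = 0.01, fail to reject H0; the data do not provide sufficient evidence against H0.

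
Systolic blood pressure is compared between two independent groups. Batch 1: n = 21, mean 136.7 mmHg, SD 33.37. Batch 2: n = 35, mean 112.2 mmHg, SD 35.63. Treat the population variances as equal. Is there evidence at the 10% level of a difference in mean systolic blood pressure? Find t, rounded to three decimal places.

Let group 1 = batch 1, group 2 = batch 2. H0: μ_1 = μ_2; H1: μ_1 ≠ μ_2 (two-sample pooled-variance t-test, two-sided).
s_p² = [(21−1)·33.37² + (35−1)·35.63²]/(21+35−2) = 1211.74
t = (136.7 − 112.2)/√[1211.74·(1/21 + 1/35)] = 2.550
df = n₁ + n₂ − 2 = 54
Two-sided p-value ≈ 0.014
Since p ≈ 0.014 < α = 0.1, reject H0; the evidence is statistically significant.

2.550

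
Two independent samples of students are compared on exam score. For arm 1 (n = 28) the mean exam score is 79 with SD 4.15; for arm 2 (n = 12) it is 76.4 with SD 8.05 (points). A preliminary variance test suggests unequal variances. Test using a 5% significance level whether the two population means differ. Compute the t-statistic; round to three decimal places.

Let group 1 = arm 1, group 2 = arm 2. H0: μ_1 = μ_2; H1: μ_1 ≠ μ_2 (Welch's two-sample t-test, two-sided).
t = (x̄_1 − x̄_2)/√(s_1²/n_1 + s_2²/n_2) = (79 − 76.4)/√(4.15²/28 + 8.05²/12) = 1.060
Welch–Satterthwaite df ≈ 13.58
Two-sided p-value ≈ 0.308
Since p ≈ 0.308 > α = 0.05, fail to reject H0; the evidence is not statistically significant.

1.060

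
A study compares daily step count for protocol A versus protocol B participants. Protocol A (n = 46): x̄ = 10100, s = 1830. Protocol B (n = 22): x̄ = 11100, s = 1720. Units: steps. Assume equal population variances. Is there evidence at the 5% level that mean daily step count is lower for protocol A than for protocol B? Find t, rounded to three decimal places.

-2.148

Let group 1 = protocol A, group 2 = protocol B. H0: μ_1 = μ_2; H1: μ_1 < μ_2 (two-sample pooled-variance t-test, left-tailed).
s_p² = [(46−1)·1830² + (22−1)·1720²]/(46+22−2) = 3224650
t = (10100 − 11100)/√[3224650·(1/46 + 1/22)] = -2.148
df = n₁ + n₂ − 2 = 66
p-value = P(T ≤ -2.148) ≈ 0.0177
Since p ≈ 0.0177 < α = 0.05, reject H0; the evidence is statistically significant.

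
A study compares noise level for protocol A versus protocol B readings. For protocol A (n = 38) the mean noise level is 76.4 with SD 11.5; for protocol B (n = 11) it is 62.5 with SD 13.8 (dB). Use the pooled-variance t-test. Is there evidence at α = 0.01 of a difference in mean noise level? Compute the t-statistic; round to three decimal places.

3.376

Let group 1 = protocol A, group 2 = protocol B. H0: μ_1 = μ_2; H1: μ_1 ≠ μ_2 (two-sample pooled-variance t-test, two-sided).
s_p² = [(38−1)·11.5² + (11−1)·13.8²]/(38+11−2) = 144.631
t = (76.4 − 62.5)/√[144.631·(1/38 + 1/11)] = 3.376
df = n₁ + n₂ − 2 = 47
Two-sided p-value ≈ 0.001
Since p ≈ 0.001 < α = 0.01, reject H0; the evidence is statistically significant.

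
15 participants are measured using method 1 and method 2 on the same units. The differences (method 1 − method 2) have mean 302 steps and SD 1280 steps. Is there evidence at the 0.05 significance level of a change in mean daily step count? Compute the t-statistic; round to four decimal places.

H0: μ_d = 0; H1: μ_d ≠ 0 (paired t-test on the differences, two-sided).
t = d̄/(s_d/√n) = 302/(1280/√15) = 0.9138
df = n − 1 = 14
Two-sided p-value ≈ 0.376
Since p ≈ 0.376 > α = 0.05, fail to reject H0; the evidence is not statistically significant.

0.9138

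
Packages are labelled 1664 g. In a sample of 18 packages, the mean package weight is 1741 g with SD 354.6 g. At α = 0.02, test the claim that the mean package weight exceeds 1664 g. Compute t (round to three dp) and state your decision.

H0: μ = 1664; H1: μ > 1664 (one-sample t-test, right-tailed).
t = (x̄ − μ₀)/(s/√n) = (1741 − 1664)/(354.6/√18) = 0.921
df = n − 1 = 17
p-value = P(T ≥ 0.921) ≈ 0.185
Since p ≈ 0.185 > α = 0.02, fail to reject H0; the evidence is not statistically significant.

t = 0.921; fail to reject H0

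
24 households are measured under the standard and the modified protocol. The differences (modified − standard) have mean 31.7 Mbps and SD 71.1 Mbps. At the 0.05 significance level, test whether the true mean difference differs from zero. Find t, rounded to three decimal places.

H0: μ_d = 0; H1: μ_d ≠ 0 (paired t-test on the differences, two-sided).
t = d̄/(s_d/√n) = 31.7/(71.1/√24) = 2.184
df = n − 1 = 23
Two-sided p-value ≈ 0.039
Since p ≈ 0.039 < α = 0.05, reject H0; the evidence is statistically significant.

2.184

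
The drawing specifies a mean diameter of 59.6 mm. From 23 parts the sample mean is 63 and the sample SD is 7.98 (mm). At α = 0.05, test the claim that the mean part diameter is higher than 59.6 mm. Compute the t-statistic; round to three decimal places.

H0: μ = 59.6; H1: μ > 59.6 (one-sample t-test, right-tailed).
t = (x̄ − μ₀)/(s/√n) = (63 − 59.6)/(7.98/√23) = 2.043
df = n − 1 = 22
p-value = P(T ≥ 2.043) ≈ 0.027
Since p ≈ 0.027 < α = 0.05, reject H0; the data support H1.

2.043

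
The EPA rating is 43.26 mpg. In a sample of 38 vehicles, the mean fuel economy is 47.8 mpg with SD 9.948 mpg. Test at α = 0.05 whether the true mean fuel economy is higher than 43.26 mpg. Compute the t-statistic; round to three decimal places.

H0: μ = 43.26; H1: μ > 43.26 (one-sample t-test, right-tailed).
t = (x̄ − μ₀)/(s/√n) = (47.8 − 43.26)/(9.948/√38) = 2.813
df = n − 1 = 37
p-value = P(T ≥ 2.813) ≈ 0.0039
Since p ≈ 0.0039 < α = 0.05, reject H0; the evidence is statistically significant.

2.813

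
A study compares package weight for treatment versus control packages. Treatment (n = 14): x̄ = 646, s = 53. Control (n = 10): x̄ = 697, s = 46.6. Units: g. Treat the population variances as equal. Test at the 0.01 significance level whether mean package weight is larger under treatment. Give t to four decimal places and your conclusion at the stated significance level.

t = -2.4401; fail to reject H0

Let group 1 = treatment, group 2 = control. H0: μ_1 = μ_2; H1: μ_1 > μ_2 (two-sample pooled-variance t-test, right-tailed).
s_p² = [(14−1)·53² + (10−1)·46.6²]/(14+10−2) = 2548.23
t = (646 − 697)/√[2548.23·(1/14 + 1/10)] = -2.4401
df = n₁ + n₂ − 2 = 22
p-value = P(T ≥ -2.4401) ≈ 0.9884
Since p ≈ 0.9884 > α = 0.01, fail to reject H0; the evidence is not statistically significant.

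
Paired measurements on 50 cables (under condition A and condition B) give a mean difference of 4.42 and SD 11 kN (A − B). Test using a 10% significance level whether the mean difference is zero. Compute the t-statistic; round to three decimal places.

2.841

H0: μ_d = 0; H1: μ_d ≠ 0 (paired t-test on the differences, two-sided).
t = d̄/(s_d/√n) = 4.42/(11/√50) = 2.841
df = n − 1 = 49
Two-sided p-value ≈ 0.007
Since p ≈ 0.007 < α = 0.1, reject H0; the evidence is statistically significant.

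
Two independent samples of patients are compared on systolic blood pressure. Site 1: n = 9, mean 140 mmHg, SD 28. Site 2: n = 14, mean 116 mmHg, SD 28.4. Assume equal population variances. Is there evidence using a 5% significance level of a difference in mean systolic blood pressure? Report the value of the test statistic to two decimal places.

1.99

Let group 1 = site 1, group 2 = site 2. H0: μ_1 = μ_2; H1: μ_1 ≠ μ_2 (two-sample pooled-variance t-test, two-sided).
s_p² = [(9−1)·28² + (14−1)·28.4²]/(9+14−2) = 797.966
t = (140 − 116)/√[797.966·(1/9 + 1/14)] = 1.99
df = n₁ + n₂ − 2 = 21
Two-sided p-value ≈ 0.060
Since p ≈ 0.060 > α = 0.05, fail to reject H0; the evidence is not statistically significant.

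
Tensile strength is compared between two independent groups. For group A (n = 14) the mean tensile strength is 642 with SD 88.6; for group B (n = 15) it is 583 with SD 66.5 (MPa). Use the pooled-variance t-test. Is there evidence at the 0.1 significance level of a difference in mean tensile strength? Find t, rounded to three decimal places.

Let group 1 = group A, group 2 = group B. H0: μ_1 = μ_2; H1: μ_1 ≠ μ_2 (two-sample pooled-variance t-test, two-sided).
s_p² = [(14−1)·88.6² + (15−1)·66.5²]/(14+15−2) = 6072.63
t = (642 − 583)/√[6072.63·(1/14 + 1/15)] = 2.037
df = n₁ + n₂ − 2 = 27
Two-sided p-value ≈ 0.052
Since p ≈ 0.052 < α = 0.1, reject H0; the evidence is statistically significant.

2.037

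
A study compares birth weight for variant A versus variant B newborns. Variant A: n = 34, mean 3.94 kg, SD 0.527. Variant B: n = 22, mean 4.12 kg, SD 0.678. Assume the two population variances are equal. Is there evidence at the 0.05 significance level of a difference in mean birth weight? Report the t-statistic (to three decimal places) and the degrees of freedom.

t = -1.114, df = 54

Let group 1 = variant A, group 2 = variant B. H0: μ_1 = μ_2; H1: μ_1 ≠ μ_2 (two-sample pooled-variance t-test, two-sided).
s_p² = [(34−1)·0.527² + (22−1)·0.678²]/(34+22−2) = 0.348489
t = (3.94 − 4.12)/√[0.348489·(1/34 + 1/22)] = -1.114
df = n₁ + n₂ − 2 = 54
Two-sided p-value ≈ 0.270
Since p ≈ 0.270 > α = 0.05, fail to reject H0; the data do not provide sufficient evidence against H0.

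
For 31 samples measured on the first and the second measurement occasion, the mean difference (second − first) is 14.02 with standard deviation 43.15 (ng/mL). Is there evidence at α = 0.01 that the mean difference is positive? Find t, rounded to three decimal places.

1.809

H0: μ_d = 0; H1: μ_d > 0 (paired t-test on the differences, right-tailed).
t = d̄/(s_d/√n) = 14.02/(43.15/√31) = 1.809
df = n − 1 = 30
p-value = P(T ≥ 1.809) ≈ 0.040
Since p ≈ 0.040 > α = 0.01, fail to reject H0; the evidence is not statistically significant.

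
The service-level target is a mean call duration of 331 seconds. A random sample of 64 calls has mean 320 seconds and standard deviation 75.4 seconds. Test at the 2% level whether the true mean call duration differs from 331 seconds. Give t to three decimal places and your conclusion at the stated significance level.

t = -1.167; fail to reject H0

H0: μ = 331; H1: μ ≠ 331 (one-sample t-test, two-sided).
t = (x̄ − μ₀)/(s/√n) = (320 − 331)/(75.4/√64) = -1.167
df = n − 1 = 63
Two-sided p-value ≈ 0.2476
Since p ≈ 0.2476 > α = 0.02, fail to reject H0; the evidence is not statistically significant.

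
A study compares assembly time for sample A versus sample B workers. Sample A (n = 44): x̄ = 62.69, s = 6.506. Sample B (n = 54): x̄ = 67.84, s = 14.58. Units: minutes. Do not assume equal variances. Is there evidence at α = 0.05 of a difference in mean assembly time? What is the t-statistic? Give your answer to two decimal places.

-2.33

Let group 1 = sample A, group 2 = sample B. H0: μ_1 = μ_2; H1: μ_1 ≠ μ_2 (Welch's two-sample t-test, two-sided).
t = (x̄_1 − x̄_2)/√(s_1²/n_1 + s_2²/n_2) = (62.69 − 67.84)/√(6.506²/44 + 14.58²/54) = -2.33
Welch–Satterthwaite df ≈ 76.44
Two-sided p-value ≈ 0.023
Since p ≈ 0.023 < α = 0.05, reject H0; the data support H1.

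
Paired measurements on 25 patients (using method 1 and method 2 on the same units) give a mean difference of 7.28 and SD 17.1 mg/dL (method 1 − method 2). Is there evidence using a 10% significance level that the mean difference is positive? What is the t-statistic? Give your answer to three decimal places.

H0: μ_d = 0; H1: μ_d > 0 (paired t-test on the differences, right-tailed).
t = d̄/(s_d/√n) = 7.28/(17.1/√25) = 2.129
df = n − 1 = 24
p-value = P(T ≥ 2.129) ≈ 0.0219
Since p ≈ 0.0219 < α = 0.1, reject H0; the data support H1.

2.129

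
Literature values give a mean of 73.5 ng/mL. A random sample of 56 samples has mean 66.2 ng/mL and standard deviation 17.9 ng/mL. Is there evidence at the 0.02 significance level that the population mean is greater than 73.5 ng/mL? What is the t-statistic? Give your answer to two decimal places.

H0: μ = 73.5; H1: μ > 73.5 (one-sample t-test, right-tailed).
t = (x̄ − μ₀)/(s/√n) = (66.2 − 73.5)/(17.9/√56) = -3.05
df = n − 1 = 55
p-value = P(T ≥ -3.05) ≈ 0.9983
Since p ≈ 0.9983 > α = 0.02, fail to reject H0; the data do not provide sufficient evidence against H0.

-3.05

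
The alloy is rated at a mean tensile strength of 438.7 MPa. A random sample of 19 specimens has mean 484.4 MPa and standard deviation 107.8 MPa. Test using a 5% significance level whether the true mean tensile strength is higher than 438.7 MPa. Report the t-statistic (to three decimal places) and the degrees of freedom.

H0: μ = 438.7; H1: μ > 438.7 (one-sample t-test, right-tailed).
t = (x̄ − μ₀)/(s/√n) = (484.4 − 438.7)/(107.8/√19) = 1.848
df = n − 1 = 18
p-value = P(T ≥ 1.848) ≈ 0.0406
Since p ≈ 0.0406 < α = 0.05, reject H0; the data support H1.

t = 1.848, df = 18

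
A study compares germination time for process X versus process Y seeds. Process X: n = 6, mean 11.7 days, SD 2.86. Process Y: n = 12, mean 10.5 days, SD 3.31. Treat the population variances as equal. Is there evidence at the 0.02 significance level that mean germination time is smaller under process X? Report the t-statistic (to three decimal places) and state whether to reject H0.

t = 0.756; fail to reject H0

Let group 1 = process X, group 2 = process Y. H0: μ_1 = μ_2; H1: μ_1 < μ_2 (two-sample pooled-variance t-test, left-tailed).
s_p² = [(6−1)·2.86² + (12−1)·3.31²]/(6+12−2) = 10.0884
t = (11.7 − 10.5)/√[10.0884·(1/6 + 1/12)] = 0.756
df = n₁ + n₂ − 2 = 16
p-value = P(T ≤ 0.756) ≈ 0.7696
Since p ≈ 0.7696 > α = 0.02, fail to reject H0; the data do not provide sufficient evidence against H0.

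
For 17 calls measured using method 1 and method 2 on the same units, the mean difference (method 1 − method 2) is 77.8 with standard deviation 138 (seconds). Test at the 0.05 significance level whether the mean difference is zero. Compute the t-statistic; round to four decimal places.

2.3245

H0: μ_d = 0; H1: μ_d ≠ 0 (paired t-test on the differences, two-sided).
t = d̄/(s_d/√n) = 77.8/(138/√17) = 2.3245
df = n − 1 = 16
Two-sided p-value ≈ 0.034
Since p ≈ 0.034 < α = 0.05, reject H0; the evidence is statistically significant.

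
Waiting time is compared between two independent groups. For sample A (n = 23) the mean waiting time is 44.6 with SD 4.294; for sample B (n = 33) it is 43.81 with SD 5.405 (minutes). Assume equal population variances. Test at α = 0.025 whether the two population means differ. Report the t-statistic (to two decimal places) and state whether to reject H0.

t = 0.58; fail to reject H0

Let group 1 = sample A, group 2 = sample B. H0: μ_1 = μ_2; H1: μ_1 ≠ μ_2 (two-sample pooled-variance t-test, two-sided).
s_p² = [(23−1)·4.294² + (33−1)·5.405²]/(23+33−2) = 24.824
t = (44.6 − 43.81)/√[24.824·(1/23 + 1/33)] = 0.58
df = n₁ + n₂ − 2 = 54
Two-sided p-value ≈ 0.5618
Since p ≈ 0.5618 > α = 0.025, fail to reject H0; the data do not provide sufficient evidence against H0.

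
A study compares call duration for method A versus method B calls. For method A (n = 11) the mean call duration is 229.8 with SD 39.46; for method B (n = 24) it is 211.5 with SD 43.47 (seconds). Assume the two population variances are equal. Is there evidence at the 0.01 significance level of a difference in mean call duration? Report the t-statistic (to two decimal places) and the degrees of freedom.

Let group 1 = method A, group 2 = method B. H0: μ_1 = μ_2; H1: μ_1 ≠ μ_2 (two-sample pooled-variance t-test, two-sided).
s_p² = [(11−1)·39.46² + (24−1)·43.47²]/(11+24−2) = 1788.87
t = (229.8 − 211.5)/√[1788.87·(1/11 + 1/24)] = 1.19
df = n₁ + n₂ − 2 = 33
Two-sided p-value ≈ 0.243
Since p ≈ 0.243 > α = 0.01, fail to reject H0; the evidence is not statistically significant.

t = 1.19, df = 33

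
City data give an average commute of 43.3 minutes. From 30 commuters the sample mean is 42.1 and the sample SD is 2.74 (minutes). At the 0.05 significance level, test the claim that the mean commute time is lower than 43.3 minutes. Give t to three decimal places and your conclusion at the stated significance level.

t = -2.399; reject H0

H0: μ = 43.3; H1: μ < 43.3 (one-sample t-test, left-tailed).
t = (x̄ − μ₀)/(s/√n) = (42.1 − 43.3)/(2.74/√30) = -2.399
df = n − 1 = 29
p-value = P(T ≤ -2.399) ≈ 0.0116
Since p ≈ 0.0116 < α = 0.05, reject H0; the evidence is statistically significant.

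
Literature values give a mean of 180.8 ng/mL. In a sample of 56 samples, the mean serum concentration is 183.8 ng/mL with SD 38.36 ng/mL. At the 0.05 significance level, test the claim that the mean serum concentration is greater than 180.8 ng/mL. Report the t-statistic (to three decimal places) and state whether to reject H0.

t = 0.585; fail to reject H0

H0: μ = 180.8; H1: μ > 180.8 (one-sample t-test, right-tailed).
t = (x̄ − μ₀)/(s/√n) = (183.8 − 180.8)/(38.36/√56) = 0.585
df = n − 1 = 55
p-value = P(T ≥ 0.585) ≈ 0.280
Since p ≈ 0.280 > α = 0.05, fail to reject H0; the data do not provide sufficient evidence against H0.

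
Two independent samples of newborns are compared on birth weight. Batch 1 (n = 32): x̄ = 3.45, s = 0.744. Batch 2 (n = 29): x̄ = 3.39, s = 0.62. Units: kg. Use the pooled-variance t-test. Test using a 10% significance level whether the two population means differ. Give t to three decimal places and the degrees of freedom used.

t = 0.340, df = 59

Let group 1 = batch 1, group 2 = batch 2. H0: μ_1 = μ_2; H1: μ_1 ≠ μ_2 (two-sample pooled-variance t-test, two-sided).
s_p² = [(32−1)·0.744² + (29−1)·0.62²]/(32+29−2) = 0.473268
t = (3.45 − 3.39)/√[0.473268·(1/32 + 1/29)] = 0.340
df = n₁ + n₂ − 2 = 59
Two-sided p-value ≈ 0.7349
Since p ≈ 0.7349 > α = 0.1, fail to reject H0; the evidence is not statistically significant.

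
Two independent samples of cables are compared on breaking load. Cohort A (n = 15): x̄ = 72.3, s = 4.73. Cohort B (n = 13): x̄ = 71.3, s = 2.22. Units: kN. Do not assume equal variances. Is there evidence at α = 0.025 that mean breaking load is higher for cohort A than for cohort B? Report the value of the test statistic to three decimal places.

0.731

Let group 1 = cohort A, group 2 = cohort B. H0: μ_1 = μ_2; H1: μ_1 > μ_2 (Welch's two-sample t-test, right-tailed).
t = (x̄_1 − x̄_2)/√(s_1²/n_1 + s_2²/n_2) = (72.3 − 71.3)/√(4.73²/15 + 2.22²/13) = 0.731
Welch–Satterthwaite df ≈ 20.48
p-value = P(T ≥ 0.731) ≈ 0.236
Since p ≈ 0.236 > α = 0.025, fail to reject H0; the data do not provide sufficient evidence against H0.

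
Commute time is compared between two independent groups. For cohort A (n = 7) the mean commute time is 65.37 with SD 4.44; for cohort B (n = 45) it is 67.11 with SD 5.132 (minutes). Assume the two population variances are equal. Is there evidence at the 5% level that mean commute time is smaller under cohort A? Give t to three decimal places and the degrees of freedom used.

t = -0.847, df = 50

Let group 1 = cohort A, group 2 = cohort B. H0: μ_1 = μ_2; H1: μ_1 < μ_2 (two-sample pooled-variance t-test, left-tailed).
s_p² = [(7−1)·4.44² + (45−1)·5.132²]/(7+45−2) = 25.5426
t = (65.37 − 67.11)/√[25.5426·(1/7 + 1/45)] = -0.847
df = n₁ + n₂ − 2 = 50
p-value = P(T ≤ -0.847) ≈ 0.200
Since p ≈ 0.200 > α = 0.05, fail to reject H0; the data do not provide sufficient evidence against H0.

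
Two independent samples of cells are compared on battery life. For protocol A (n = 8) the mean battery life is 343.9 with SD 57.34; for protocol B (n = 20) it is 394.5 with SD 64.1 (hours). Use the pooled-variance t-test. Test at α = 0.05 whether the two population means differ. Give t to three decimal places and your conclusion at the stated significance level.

t = -1.940; fail to reject H0

Let group 1 = protocol A, group 2 = protocol B. H0: μ_1 = μ_2; H1: μ_1 ≠ μ_2 (two-sample pooled-variance t-test, two-sided).
s_p² = [(8−1)·57.34² + (20−1)·64.1²]/(8+20−2) = 3887.79
t = (343.9 − 394.5)/√[3887.79·(1/8 + 1/20)] = -1.940
df = n₁ + n₂ − 2 = 26
Two-sided p-value ≈ 0.0633
Since p ≈ 0.0633 > α = 0.05, fail to reject H0; the evidence is not statistically significant.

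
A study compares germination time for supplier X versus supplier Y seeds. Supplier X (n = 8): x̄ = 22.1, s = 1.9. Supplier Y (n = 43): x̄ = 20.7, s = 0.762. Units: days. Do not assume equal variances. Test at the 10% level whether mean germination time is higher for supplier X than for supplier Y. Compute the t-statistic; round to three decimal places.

2.054

Let group 1 = supplier X, group 2 = supplier Y. H0: μ_1 = μ_2; H1: μ_1 > μ_2 (Welch's two-sample t-test, right-tailed).
t = (x̄_1 − x̄_2)/√(s_1²/n_1 + s_2²/n_2) = (22.1 − 20.7)/√(1.9²/8 + 0.762²/43) = 2.054
Welch–Satterthwaite df ≈ 7.42
p-value = P(T ≥ 2.054) ≈ 0.038
Since p ≈ 0.038 < α = 0.1, reject H0; the data support H1.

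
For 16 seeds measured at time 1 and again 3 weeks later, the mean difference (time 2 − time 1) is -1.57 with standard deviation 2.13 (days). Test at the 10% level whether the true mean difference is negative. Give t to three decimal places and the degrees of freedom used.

H0: μ_d = 0; H1: μ_d < 0 (paired t-test on the differences, left-tailed).
t = d̄/(s_d/√n) = -1.57/(2.13/√16) = -2.948
df = n − 1 = 15
p-value = P(T ≤ -2.948) ≈ 0.0050
Since p ≈ 0.0050 < α = 0.1, reject H0; the evidence is statistically significant.

t = -2.948, df = 15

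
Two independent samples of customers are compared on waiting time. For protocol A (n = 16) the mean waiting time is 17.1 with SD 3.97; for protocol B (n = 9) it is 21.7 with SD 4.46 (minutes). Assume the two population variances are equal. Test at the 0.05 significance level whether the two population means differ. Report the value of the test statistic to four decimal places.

Let group 1 = protocol A, group 2 = protocol B. H0: μ_1 = μ_2; H1: μ_1 ≠ μ_2 (two-sample pooled-variance t-test, two-sided).
s_p² = [(16−1)·3.97² + (9−1)·4.46²]/(16+9−2) = 17.1977
t = (17.1 − 21.7)/√[17.1977·(1/16 + 1/9)] = -2.6622
df = n₁ + n₂ − 2 = 23
Two-sided p-value ≈ 0.0139
Since p ≈ 0.0139 < α = 0.05, reject H0; the data support H1.

-2.6622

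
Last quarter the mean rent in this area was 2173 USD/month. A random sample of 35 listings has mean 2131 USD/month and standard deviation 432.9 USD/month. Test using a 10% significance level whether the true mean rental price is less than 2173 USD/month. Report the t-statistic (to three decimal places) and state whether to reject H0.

t = -0.574; fail to reject H0

H0: μ = 2173; H1: μ < 2173 (one-sample t-test, left-tailed).
t = (x̄ − μ₀)/(s/√n) = (2131 − 2173)/(432.9/√35) = -0.574
df = n − 1 = 34
p-value = P(T ≤ -0.574) ≈ 0.2849
Since p ≈ 0.2849 > α = 0.1, fail to reject H0; the evidence is not statistically significant.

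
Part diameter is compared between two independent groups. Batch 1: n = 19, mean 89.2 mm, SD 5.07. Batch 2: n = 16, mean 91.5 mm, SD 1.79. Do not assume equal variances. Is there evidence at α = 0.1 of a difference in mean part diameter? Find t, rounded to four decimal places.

-1.8455

Let group 1 = batch 1, group 2 = batch 2. H0: μ_1 = μ_2; H1: μ_1 ≠ μ_2 (Welch's two-sample t-test, two-sided).
t = (x̄_1 − x̄_2)/√(s_1²/n_1 + s_2²/n_2) = (89.2 − 91.5)/√(5.07²/19 + 1.79²/16) = -1.8455
Welch–Satterthwaite df ≈ 23.12
Two-sided p-value ≈ 0.0778
Since p ≈ 0.0778 < α = 0.1, reject H0; the evidence is statistically significant.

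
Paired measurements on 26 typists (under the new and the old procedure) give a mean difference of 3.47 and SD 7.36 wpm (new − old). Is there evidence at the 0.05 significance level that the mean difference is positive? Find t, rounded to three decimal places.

2.404

H0: μ_d = 0; H1: μ_d > 0 (paired t-test on the differences, right-tailed).
t = d̄/(s_d/√n) = 3.47/(7.36/√26) = 2.404
df = n − 1 = 25
p-value = P(T ≥ 2.404) ≈ 0.0120
Since p ≈ 0.0120 < α = 0.05, reject H0; the evidence is statistically significant.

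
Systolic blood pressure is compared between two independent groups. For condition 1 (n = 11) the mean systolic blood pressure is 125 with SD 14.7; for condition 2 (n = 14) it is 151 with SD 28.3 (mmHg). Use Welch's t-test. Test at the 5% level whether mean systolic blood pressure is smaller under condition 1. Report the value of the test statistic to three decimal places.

Let group 1 = condition 1, group 2 = condition 2. H0: μ_1 = μ_2; H1: μ_1 < μ_2 (Welch's two-sample t-test, left-tailed).
t = (x̄_1 − x̄_2)/√(s_1²/n_1 + s_2²/n_2) = (125 − 151)/√(14.7²/11 + 28.3²/14) = -2.966
Welch–Satterthwaite df ≈ 20.34
p-value = P(T ≤ -2.966) ≈ 0.004
Since p ≈ 0.004 < α = 0.05, reject H0; the evidence is statistically significant.

-2.966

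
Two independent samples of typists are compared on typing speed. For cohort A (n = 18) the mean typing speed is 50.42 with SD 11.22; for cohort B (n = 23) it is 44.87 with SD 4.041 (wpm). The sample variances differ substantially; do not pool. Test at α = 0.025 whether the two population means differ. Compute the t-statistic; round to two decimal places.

Let group 1 = cohort A, group 2 = cohort B. H0: μ_1 = μ_2; H1: μ_1 ≠ μ_2 (Welch's two-sample t-test, two-sided).
t = (x̄_1 − x̄_2)/√(s_1²/n_1 + s_2²/n_2) = (50.42 − 44.87)/√(11.22²/18 + 4.041²/23) = 2.00
Welch–Satterthwaite df ≈ 20.46
Two-sided p-value ≈ 0.0590
Since p ≈ 0.0590 > α = 0.025, fail to reject H0; the data do not provide sufficient evidence against H0.

2.00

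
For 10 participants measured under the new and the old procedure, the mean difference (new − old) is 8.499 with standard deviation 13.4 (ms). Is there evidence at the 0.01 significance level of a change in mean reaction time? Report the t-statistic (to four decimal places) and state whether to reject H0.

t = 2.0057; fail to reject H0

H0: μ_d = 0; H1: μ_d ≠ 0 (paired t-test on the differences, two-sided).
t = d̄/(s_d/√n) = 8.499/(13.4/√10) = 2.0057
df = n − 1 = 9
Two-sided p-value ≈ 0.0759
Since p ≈ 0.0759 > α = 0.01, fail to reject H0; the data do not provide sufficient evidence against H0.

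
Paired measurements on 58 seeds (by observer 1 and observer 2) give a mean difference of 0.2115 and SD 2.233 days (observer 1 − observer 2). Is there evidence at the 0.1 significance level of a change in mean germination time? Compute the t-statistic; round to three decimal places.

0.721

H0: μ_d = 0; H1: μ_d ≠ 0 (paired t-test on the differences, two-sided).
t = d̄/(s_d/√n) = 0.2115/(2.233/√58) = 0.721
df = n − 1 = 57
Two-sided p-value ≈ 0.474
Since p ≈ 0.474 > α = 0.1, fail to reject H0; the evidence is not statistically significant.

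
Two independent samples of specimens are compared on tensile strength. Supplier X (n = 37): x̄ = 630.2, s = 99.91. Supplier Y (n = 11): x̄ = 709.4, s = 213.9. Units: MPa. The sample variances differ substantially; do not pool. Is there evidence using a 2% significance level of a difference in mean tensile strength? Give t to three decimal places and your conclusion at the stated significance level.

t = -1.190; fail to reject H0

Let group 1 = supplier X, group 2 = supplier Y. H0: μ_1 = μ_2; H1: μ_1 ≠ μ_2 (Welch's two-sample t-test, two-sided).
t = (x̄_1 − x̄_2)/√(s_1²/n_1 + s_2²/n_2) = (630.2 − 709.4)/√(99.91²/37 + 213.9²/11) = -1.190
Welch–Satterthwaite df ≈ 11.33
Two-sided p-value ≈ 0.2584
Since p ≈ 0.2584 > α = 0.02, fail to reject H0; the data do not provide sufficient evidence against H0.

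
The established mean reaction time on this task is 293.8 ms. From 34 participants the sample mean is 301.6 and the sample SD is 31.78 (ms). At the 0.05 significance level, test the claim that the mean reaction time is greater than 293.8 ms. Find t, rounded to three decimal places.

H0: μ = 293.8; H1: μ > 293.8 (one-sample t-test, right-tailed).
t = (x̄ − μ₀)/(s/√n) = (301.6 − 293.8)/(31.78/√34) = 1.431
df = n − 1 = 33
p-value = P(T ≥ 1.431) ≈ 0.081
Since p ≈ 0.081 > α = 0.05, fail to reject H0; the data do not provide sufficient evidence against H0.

1.431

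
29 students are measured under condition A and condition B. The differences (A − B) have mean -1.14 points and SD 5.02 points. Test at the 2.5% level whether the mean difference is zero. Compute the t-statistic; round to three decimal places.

-1.223

H0: μ_d = 0; H1: μ_d ≠ 0 (paired t-test on the differences, two-sided).
t = d̄/(s_d/√n) = -1.14/(5.02/√29) = -1.223
df = n − 1 = 28
Two-sided p-value ≈ 0.2316
Since p ≈ 0.2316 > α = 0.025, fail to reject H0; the evidence is not statistically significant.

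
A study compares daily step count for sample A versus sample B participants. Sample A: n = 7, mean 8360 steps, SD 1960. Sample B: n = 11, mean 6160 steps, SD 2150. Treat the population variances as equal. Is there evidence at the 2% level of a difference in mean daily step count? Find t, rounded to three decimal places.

Let group 1 = sample A, group 2 = sample B. H0: μ_1 = μ_2; H1: μ_1 ≠ μ_2 (two-sample pooled-variance t-test, two-sided).
s_p² = [(7−1)·1960² + (11−1)·2150²]/(7+11−2) = 4329660
t = (8360 − 6160)/√[4329660·(1/7 + 1/11)] = 2.187
df = n₁ + n₂ − 2 = 16
Two-sided p-value ≈ 0.044
Since p ≈ 0.044 > α = 0.02, fail to reject H0; the data do not provide sufficient evidence against H0.

2.187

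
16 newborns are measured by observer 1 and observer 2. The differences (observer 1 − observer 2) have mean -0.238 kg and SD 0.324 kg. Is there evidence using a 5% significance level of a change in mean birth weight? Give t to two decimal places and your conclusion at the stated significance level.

t = -2.94; reject H0

H0: μ_d = 0; H1: μ_d ≠ 0 (paired t-test on the differences, two-sided).
t = d̄/(s_d/√n) = -0.238/(0.324/√16) = -2.94
df = n − 1 = 15
Two-sided p-value ≈ 0.0102
Since p ≈ 0.0102 < α = 0.05, reject H0; the evidence is statistically significant.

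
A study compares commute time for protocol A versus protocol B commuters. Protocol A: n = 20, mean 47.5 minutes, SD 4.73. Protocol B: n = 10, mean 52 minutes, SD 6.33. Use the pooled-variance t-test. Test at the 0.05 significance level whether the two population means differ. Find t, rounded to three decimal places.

Let group 1 = protocol A, group 2 = protocol B. H0: μ_1 = μ_2; H1: μ_1 ≠ μ_2 (two-sample pooled-variance t-test, two-sided).
s_p² = [(20−1)·4.73² + (10−1)·6.33²]/(20+10−2) = 28.0609
t = (47.5 − 52)/√[28.0609·(1/20 + 1/10)] = -2.193
df = n₁ + n₂ − 2 = 28
Two-sided p-value ≈ 0.0367
Since p ≈ 0.0367 < α = 0.05, reject H0; the data support H1.

-2.193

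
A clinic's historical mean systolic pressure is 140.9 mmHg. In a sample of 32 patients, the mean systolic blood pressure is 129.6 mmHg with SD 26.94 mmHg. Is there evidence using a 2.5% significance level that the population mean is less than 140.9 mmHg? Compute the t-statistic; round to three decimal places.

-2.373

H0: μ = 140.9; H1: μ < 140.9 (one-sample t-test, left-tailed).
t = (x̄ − μ₀)/(s/√n) = (129.6 − 140.9)/(26.94/√32) = -2.373
df = n − 1 = 31
p-value = P(T ≤ -2.373) ≈ 0.012
Since p ≈ 0.012 < α = 0.025, reject H0; the evidence is statistically significant.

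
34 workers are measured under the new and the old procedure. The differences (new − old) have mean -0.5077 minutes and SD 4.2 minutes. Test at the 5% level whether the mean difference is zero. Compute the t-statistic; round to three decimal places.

H0: μ_d = 0; H1: μ_d ≠ 0 (paired t-test on the differences, two-sided).
t = d̄/(s_d/√n) = -0.5077/(4.2/√34) = -0.705
df = n − 1 = 33
Two-sided p-value ≈ 0.486
Since p ≈ 0.486 > α = 0.05, fail to reject H0; the data do not provide sufficient evidence against H0.

-0.705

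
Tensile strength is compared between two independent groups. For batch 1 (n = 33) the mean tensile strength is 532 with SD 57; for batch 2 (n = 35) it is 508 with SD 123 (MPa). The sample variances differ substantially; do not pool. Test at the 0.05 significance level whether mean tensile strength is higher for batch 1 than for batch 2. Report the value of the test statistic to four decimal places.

Let group 1 = batch 1, group 2 = batch 2. H0: μ_1 = μ_2; H1: μ_1 > μ_2 (Welch's two-sample t-test, right-tailed).
t = (x̄_1 − x̄_2)/√(s_1²/n_1 + s_2²/n_2) = (532 − 508)/√(57²/33 + 123²/35) = 1.0418
Welch–Satterthwaite df ≈ 48.57
p-value = P(T ≥ 1.0418) ≈ 0.151
Since p ≈ 0.151 > α = 0.05, fail to reject H0; the data do not provide sufficient evidence against H0.

1.0418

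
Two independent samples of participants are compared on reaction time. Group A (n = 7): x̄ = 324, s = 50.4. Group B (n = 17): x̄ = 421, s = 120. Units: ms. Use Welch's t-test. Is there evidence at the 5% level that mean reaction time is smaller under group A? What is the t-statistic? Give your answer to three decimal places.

Let group 1 = group A, group 2 = group B. H0: μ_1 = μ_2; H1: μ_1 < μ_2 (Welch's two-sample t-test, left-tailed).
t = (x̄_1 − x̄_2)/√(s_1²/n_1 + s_2²/n_2) = (324 − 421)/√(50.4²/7 + 120²/17) = -2.789
Welch–Satterthwaite df ≈ 21.92
p-value = P(T ≤ -2.789) ≈ 0.005
Since p ≈ 0.005 < α = 0.05, reject H0; the evidence is statistically significant.

-2.789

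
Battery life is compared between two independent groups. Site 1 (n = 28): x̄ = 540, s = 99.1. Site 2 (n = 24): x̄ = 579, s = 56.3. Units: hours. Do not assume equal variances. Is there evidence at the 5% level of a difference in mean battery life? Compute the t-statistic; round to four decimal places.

-1.7749

Let group 1 = site 1, group 2 = site 2. H0: μ_1 = μ_2; H1: μ_1 ≠ μ_2 (Welch's two-sample t-test, two-sided).
t = (x̄_1 − x̄_2)/√(s_1²/n_1 + s_2²/n_2) = (540 − 579)/√(99.1²/28 + 56.3²/24) = -1.7749
Welch–Satterthwaite df ≈ 43.86
Two-sided p-value ≈ 0.0829
Since p ≈ 0.0829 > α = 0.05, fail to reject H0; the data do not provide sufficient evidence against H0.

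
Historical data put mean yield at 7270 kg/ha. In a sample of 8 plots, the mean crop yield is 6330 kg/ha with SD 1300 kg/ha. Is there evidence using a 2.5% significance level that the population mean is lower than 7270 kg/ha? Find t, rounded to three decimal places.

H0: μ = 7270; H1: μ < 7270 (one-sample t-test, left-tailed).
t = (x̄ − μ₀)/(s/√n) = (6330 − 7270)/(1300/√8) = -2.045
df = n − 1 = 7
p-value = P(T ≤ -2.045) ≈ 0.0400
Since p ≈ 0.0400 > α = 0.025, fail to reject H0; the evidence is not statistically significant.

-2.045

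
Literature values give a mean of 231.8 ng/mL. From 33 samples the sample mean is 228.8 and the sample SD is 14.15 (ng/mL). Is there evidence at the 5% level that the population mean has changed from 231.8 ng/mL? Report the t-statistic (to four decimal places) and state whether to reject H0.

H0: μ = 231.8; H1: μ ≠ 231.8 (one-sample t-test, two-sided).
t = (x̄ − μ₀)/(s/√n) = (228.8 − 231.8)/(14.15/√33) = -1.2179
df = n − 1 = 32
Two-sided p-value ≈ 0.2322
Since p ≈ 0.2322 > α = 0.05, fail to reject H0; the evidence is not statistically significant.

t = -1.2179; fail to reject H0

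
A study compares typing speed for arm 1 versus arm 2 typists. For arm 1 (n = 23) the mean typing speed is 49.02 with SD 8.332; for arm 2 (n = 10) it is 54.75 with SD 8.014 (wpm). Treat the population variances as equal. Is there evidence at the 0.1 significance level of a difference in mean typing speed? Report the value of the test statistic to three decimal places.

Let group 1 = arm 1, group 2 = arm 2. H0: μ_1 = μ_2; H1: μ_1 ≠ μ_2 (two-sample pooled-variance t-test, two-sided).
s_p² = [(23−1)·8.332² + (10−1)·8.014²]/(23+10−2) = 67.9131
t = (49.02 − 54.75)/√[67.9131·(1/23 + 1/10)] = -1.836
df = n₁ + n₂ − 2 = 31
Two-sided p-value ≈ 0.076
Since p ≈ 0.076 < α = 0.1, reject H0; the evidence is statistically significant.

-1.836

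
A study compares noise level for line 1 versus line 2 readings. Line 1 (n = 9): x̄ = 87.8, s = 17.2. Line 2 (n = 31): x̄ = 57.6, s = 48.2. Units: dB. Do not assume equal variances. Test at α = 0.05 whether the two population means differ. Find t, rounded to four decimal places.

Let group 1 = line 1, group 2 = line 2. H0: μ_1 = μ_2; H1: μ_1 ≠ μ_2 (Welch's two-sample t-test, two-sided).
t = (x̄_1 − x̄_2)/√(s_1²/n_1 + s_2²/n_2) = (87.8 − 57.6)/√(17.2²/9 + 48.2²/31) = 2.9085
Welch–Satterthwaite df ≈ 36.07
Two-sided p-value ≈ 0.0062
Since p ≈ 0.0062 < α = 0.05, reject H0; the data support H1.

2.9085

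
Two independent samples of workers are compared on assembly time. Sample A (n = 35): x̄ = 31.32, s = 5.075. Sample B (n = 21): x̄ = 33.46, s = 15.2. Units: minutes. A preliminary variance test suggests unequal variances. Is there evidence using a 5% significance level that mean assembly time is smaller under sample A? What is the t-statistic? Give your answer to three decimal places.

Let group 1 = sample A, group 2 = sample B. H0: μ_1 = μ_2; H1: μ_1 < μ_2 (Welch's two-sample t-test, left-tailed).
t = (x̄_1 − x̄_2)/√(s_1²/n_1 + s_2²/n_2) = (31.32 − 33.46)/√(5.075²/35 + 15.2²/21) = -0.625
Welch–Satterthwaite df ≈ 22.71
p-value = P(T ≤ -0.625) ≈ 0.2692
Since p ≈ 0.2692 > α = 0.05, fail to reject H0; the evidence is not statistically significant.

-0.625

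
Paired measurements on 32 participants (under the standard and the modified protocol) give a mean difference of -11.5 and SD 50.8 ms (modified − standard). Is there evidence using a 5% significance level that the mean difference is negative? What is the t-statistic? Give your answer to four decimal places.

H0: μ_d = 0; H1: μ_d < 0 (paired t-test on the differences, left-tailed).
t = d̄/(s_d/√n) = -11.5/(50.8/√32) = -1.2806
df = n − 1 = 31
p-value = P(T ≤ -1.2806) ≈ 0.105
Since p ≈ 0.105 > α = 0.05, fail to reject H0; the evidence is not statistically significant.

-1.2806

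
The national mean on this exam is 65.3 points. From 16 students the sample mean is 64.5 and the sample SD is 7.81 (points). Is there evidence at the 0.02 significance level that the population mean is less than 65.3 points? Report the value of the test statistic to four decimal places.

H0: μ = 65.3; H1: μ < 65.3 (one-sample t-test, left-tailed).
t = (x̄ − μ₀)/(s/√n) = (64.5 − 65.3)/(7.81/√16) = -0.4097
df = n − 1 = 15
p-value = P(T ≤ -0.4097) ≈ 0.3439
Since p ≈ 0.3439 > α = 0.02, fail to reject H0; the data do not provide sufficient evidence against H0.

-0.4097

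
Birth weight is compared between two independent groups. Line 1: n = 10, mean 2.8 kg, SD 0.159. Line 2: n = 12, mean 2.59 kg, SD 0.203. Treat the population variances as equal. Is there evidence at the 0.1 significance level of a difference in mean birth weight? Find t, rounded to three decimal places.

2.658

Let group 1 = line 1, group 2 = line 2. H0: μ_1 = μ_2; H1: μ_1 ≠ μ_2 (two-sample pooled-variance t-test, two-sided).
s_p² = [(10−1)·0.159² + (12−1)·0.203²]/(10+12−2) = 0.0340414
t = (2.8 − 2.59)/√[0.0340414·(1/10 + 1/12)] = 2.658
df = n₁ + n₂ − 2 = 20
Two-sided p-value ≈ 0.0151
Since p ≈ 0.0151 < α = 0.1, reject H0; the data support H1.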